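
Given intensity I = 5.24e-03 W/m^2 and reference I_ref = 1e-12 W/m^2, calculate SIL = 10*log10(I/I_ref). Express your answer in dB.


I / I_ref = 5.24e-03 / 1e-12 = 5.24e+09
SIL = 10 * log10(5.24e+09) = 97.193 dB


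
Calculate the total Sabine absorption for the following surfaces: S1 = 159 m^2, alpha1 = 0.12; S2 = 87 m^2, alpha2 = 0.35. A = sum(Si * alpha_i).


159 * 0.12 = 19.08
87 * 0.35 = 30.45
A_total = 19.08 + 30.45 = 49.53 m^2


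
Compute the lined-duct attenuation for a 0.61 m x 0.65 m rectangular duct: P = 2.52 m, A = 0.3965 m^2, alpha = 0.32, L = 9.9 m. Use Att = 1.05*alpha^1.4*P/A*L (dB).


alpha^1.4 = 0.32^1.4 = 0.202866
Attenuation rate = 1.05 * alpha^1.4 * P / A
= 1.05 * 0.202866 * 2.52 / 0.3965 = 1.3538 dB/m
Total Att = 1.3538 * 9.9 = 13.403 dB


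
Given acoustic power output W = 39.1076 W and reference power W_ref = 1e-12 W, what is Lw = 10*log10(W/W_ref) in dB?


W / W_ref = 39.1076 / 1e-12 = 3.91076e+13
Lw = 10 * log10(3.91076e+13) = 135.92 dB


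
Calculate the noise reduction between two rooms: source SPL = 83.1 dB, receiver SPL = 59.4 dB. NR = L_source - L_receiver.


NR = L_source - L_receiver (difference between source and receiving room levels)
NR = 83.1 - 59.4 = 23.7 dB


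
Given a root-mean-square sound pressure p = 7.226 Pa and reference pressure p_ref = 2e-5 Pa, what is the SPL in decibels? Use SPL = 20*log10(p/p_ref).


p / p_ref = 7.226 / 2e-5 = 361300
SPL = 20 * log10(361300) = 111.16 dB


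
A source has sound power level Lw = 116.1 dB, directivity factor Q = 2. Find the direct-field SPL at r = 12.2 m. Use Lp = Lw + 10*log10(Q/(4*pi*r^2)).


4*pi*r^2 = 4*pi*12.2^2 = 1870.38 m^2
Q / (4*pi*r^2) = 2 / 1870.38 = 0.0010693
Lp = 116.1 + 10*log10(0.0010693) = 86.391 dB


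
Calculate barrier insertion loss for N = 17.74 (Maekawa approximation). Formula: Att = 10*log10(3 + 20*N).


3 + 20*N = 3 + 20*17.74 = 357.8
Att = 10*log10(357.8) = 25.536 dB


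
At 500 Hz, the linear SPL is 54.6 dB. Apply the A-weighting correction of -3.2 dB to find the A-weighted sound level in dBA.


A-weighting table: 500 Hz -> -3.2 dB correction
SPL_A = SPL + correction = 54.6 + (-3.2) = 51.4 dBA


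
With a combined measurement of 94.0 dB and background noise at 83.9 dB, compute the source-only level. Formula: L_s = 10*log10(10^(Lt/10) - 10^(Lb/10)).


10^(94.0/10) = 2.51189e+09
10^(83.9/10) = 2.45471e+08
Difference = 2.51189e+09 - 2.45471e+08 = 2.26642e+09
L_source = 10*log10(2.26642e+09) = 93.553 dB


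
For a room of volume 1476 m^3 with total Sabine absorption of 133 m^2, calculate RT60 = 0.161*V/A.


RT60 = 0.161 * 1476 / 133 = 1.7867 s


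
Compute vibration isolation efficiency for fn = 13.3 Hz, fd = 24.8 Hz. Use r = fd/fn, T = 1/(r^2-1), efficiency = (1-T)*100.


r = 24.8 / 13.3 = 1.86466
r^2 - 1 = 1.86466^2 - 1 = 2.47696
T = 1/2.47696 = 0.403721
Efficiency = (1 - 0.403721)*100 = 59.628 %


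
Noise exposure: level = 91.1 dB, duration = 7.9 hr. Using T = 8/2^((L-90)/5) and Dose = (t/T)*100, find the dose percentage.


T_allowed = 8 / 2^((91.1 - 90)/5) = 6.86852 hr
Dose = 7.9 / 6.86852 * 100 = 115.02 %


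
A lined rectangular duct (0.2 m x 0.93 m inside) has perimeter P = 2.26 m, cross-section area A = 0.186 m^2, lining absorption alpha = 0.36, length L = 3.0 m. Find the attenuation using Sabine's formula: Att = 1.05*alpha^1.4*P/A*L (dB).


alpha^1.4 = 0.36^1.4 = 0.239234
Attenuation rate = 1.05 * alpha^1.4 * P / A
= 1.05 * 0.239234 * 2.26 / 0.186 = 3.05216 dB/m
Total Att = 3.05216 * 3.0 = 9.1565 dB


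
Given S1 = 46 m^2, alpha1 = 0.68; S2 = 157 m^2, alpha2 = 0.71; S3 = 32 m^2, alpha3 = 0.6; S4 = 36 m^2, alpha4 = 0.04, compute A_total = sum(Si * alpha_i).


46 * 0.68 = 31.28
157 * 0.71 = 111.47
32 * 0.6 = 19.2
36 * 0.04 = 1.44
A_total = 31.28 + 111.47 + 19.2 + 1.44 = 163.39 m^2


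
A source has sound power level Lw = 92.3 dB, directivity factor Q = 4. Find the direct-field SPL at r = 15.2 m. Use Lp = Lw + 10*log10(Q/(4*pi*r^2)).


4*pi*r^2 = 4*pi*15.2^2 = 2903.33 m^2
Q / (4*pi*r^2) = 4 / 2903.33 = 0.00137773
Lp = 92.3 + 10*log10(0.00137773) = 63.692 dB


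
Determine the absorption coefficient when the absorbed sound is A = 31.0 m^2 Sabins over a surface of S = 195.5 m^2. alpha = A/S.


Absorption coefficient = absorbed power / incident power
alpha = A / S = 31.0 / 195.5 = 0.15857


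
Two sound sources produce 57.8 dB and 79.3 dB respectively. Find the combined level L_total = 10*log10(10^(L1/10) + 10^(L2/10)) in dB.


10^(57.8/10) = 602560
10^(79.3/10) = 8.51138e+07
Sum = 602560 + 8.51138e+07 = 8.57164e+07
L_total = 10*log10(8.57164e+07) = 79.331 dB


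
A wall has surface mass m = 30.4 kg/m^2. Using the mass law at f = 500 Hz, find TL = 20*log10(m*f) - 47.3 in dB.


m * f = 30.4 * 500 = 15200
20*log10(15200) = 83.6369 dB
TL = 83.6369 - 47.3 = 36.337 dB


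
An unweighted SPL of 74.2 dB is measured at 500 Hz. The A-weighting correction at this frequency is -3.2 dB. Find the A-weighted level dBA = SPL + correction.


A-weighting table: 500 Hz -> -3.2 dB correction
SPL_A = SPL + correction = 74.2 + (-3.2) = 71 dBA


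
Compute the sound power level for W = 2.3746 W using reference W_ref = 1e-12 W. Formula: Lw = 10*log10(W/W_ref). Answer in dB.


W / W_ref = 2.3746 / 1e-12 = 2.3746e+12
Lw = 10 * log10(2.3746e+12) = 123.76 dB


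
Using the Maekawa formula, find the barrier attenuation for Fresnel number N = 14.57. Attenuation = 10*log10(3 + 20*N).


3 + 20*N = 3 + 20*14.57 = 294.4
Att = 10*log10(294.4) = 24.689 dB


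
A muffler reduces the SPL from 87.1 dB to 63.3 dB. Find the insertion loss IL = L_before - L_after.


Insertion loss = SPL without muffler - SPL with muffler
IL = 87.1 - 63.3 = 23.8 dB


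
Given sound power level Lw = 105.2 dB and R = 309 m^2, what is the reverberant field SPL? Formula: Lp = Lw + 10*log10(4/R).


4/R = 4/309 = 0.012945
Lp = 105.2 + 10*log10(0.012945) = 86.321 dB


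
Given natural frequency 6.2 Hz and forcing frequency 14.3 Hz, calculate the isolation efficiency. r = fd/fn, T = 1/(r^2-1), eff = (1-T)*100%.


r = 14.3 / 6.2 = 2.30645
r^2 - 1 = 2.30645^2 - 1 = 4.31971
T = 1/4.31971 = 0.231497
Efficiency = (1 - 0.231497)*100 = 76.85 %


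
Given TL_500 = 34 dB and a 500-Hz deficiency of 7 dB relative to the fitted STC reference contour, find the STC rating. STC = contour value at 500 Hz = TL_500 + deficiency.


By ASTM E413, STC = value of the fitted reference contour at 500 Hz.
Contour value at 500 Hz = TL_500 + deficiency = 34 + 7 = 41
STC = 41


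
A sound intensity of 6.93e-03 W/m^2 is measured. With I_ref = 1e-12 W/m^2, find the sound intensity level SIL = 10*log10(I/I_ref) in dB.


I / I_ref = 6.93e-03 / 1e-12 = 6.93e+09
SIL = 10 * log10(6.93e+09) = 98.407 dB


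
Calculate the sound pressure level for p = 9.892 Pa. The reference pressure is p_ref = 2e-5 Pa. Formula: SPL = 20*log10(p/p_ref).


p / p_ref = 9.892 / 2e-5 = 494600
SPL = 20 * log10(494600) = 113.89 dB


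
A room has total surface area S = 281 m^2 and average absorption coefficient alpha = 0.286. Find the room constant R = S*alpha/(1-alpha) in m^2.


R = 281 * 0.286 / (1 - 0.286) = 112.56 m^2


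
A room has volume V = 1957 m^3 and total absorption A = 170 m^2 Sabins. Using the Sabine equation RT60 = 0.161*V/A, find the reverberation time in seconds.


RT60 = 0.161 * 1957 / 170 = 1.8534 s


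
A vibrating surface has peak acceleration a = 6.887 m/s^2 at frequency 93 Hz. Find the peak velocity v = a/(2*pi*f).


omega = 2*pi*f = 2*pi*93 = 584.336 rad/s
v = a / omega = 6.887 / 584.336 = 0.011786 m/s


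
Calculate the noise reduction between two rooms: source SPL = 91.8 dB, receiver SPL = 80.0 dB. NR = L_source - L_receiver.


NR = L_source - L_receiver (difference between source and receiving room levels)
NR = 91.8 - 80.0 = 11.8 dB


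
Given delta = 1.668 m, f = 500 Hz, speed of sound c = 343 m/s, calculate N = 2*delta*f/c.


N = 2*delta*f/c = 2*delta/lambda, where lambda = c/f
lambda = 343 / 500 = 0.686 m
N = 2 * 1.668 / 0.686 = 4.863


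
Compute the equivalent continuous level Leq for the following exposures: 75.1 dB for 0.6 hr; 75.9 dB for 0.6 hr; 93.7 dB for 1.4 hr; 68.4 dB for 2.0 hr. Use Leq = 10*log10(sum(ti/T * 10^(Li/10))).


T_total = 0.6 + 0.6 + 1.4 + 2.0 = 4.6 hr
(0.6/4.6) * 10^(75.1/10) = 4.22079e+06
(0.6/4.6) * 10^(75.9/10) = 5.0745e+06
(1.4/4.6) * 10^(93.7/10) = 7.13461e+08
(2.0/4.6) * 10^(68.4/10) = 3.00796e+06
Sum = 4.22079e+06 + 5.0745e+06 + 7.13461e+08 + 3.00796e+06 = 7.25764e+08
Leq = 10*log10(7.25764e+08) = 88.608 dB


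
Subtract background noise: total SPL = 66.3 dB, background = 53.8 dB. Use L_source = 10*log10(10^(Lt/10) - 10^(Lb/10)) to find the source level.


10^(66.3/10) = 4.2658e+06
10^(53.8/10) = 239883
Difference = 4.2658e+06 - 239883 = 4.02592e+06
L_source = 10*log10(4.02592e+06) = 66.049 dB


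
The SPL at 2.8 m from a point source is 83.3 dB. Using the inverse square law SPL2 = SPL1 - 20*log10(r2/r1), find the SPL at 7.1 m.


r2/r1 = 7.1/2.8 = 2.53571
Correction = 20*log10(2.53571) = 8.08199 dB
SPL2 = 83.3 - 8.08199 = 75.218 dB


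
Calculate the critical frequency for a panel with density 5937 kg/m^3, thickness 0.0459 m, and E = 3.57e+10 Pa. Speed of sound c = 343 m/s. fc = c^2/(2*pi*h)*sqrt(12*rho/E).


12*rho/E = 12*5937/3.57e+10 = 1.99563e-06
sqrt(12*rho/E) = sqrt(1.99563e-06) = 0.00141267
c^2/(2*pi*h) = 343^2/(2*pi*0.0459) = 407939
fc = 407939 * 0.00141267 = 576.28 Hz


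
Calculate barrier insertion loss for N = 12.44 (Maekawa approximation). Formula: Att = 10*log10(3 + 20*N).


3 + 20*N = 3 + 20*12.44 = 251.8
Att = 10*log10(251.8) = 24.011 dB


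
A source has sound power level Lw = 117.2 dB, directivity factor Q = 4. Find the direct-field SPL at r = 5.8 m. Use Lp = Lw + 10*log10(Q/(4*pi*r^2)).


4*pi*r^2 = 4*pi*5.8^2 = 422.733 m^2
Q / (4*pi*r^2) = 4 / 422.733 = 0.00946224
Lp = 117.2 + 10*log10(0.00946224) = 96.96 dB


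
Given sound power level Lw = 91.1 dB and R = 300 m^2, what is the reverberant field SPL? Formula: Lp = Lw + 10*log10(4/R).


4/R = 4/300 = 0.0133333
Lp = 91.1 + 10*log10(0.0133333) = 72.349 dB


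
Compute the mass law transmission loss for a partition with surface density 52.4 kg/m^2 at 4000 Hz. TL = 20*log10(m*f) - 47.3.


m * f = 52.4 * 4000 = 209600
20*log10(209600) = 106.428 dB
TL = 106.428 - 47.3 = 59.128 dB


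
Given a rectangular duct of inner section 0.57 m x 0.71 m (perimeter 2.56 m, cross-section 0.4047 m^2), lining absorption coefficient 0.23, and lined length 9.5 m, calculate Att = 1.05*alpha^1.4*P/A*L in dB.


alpha^1.4 = 0.23^1.4 = 0.127767
Attenuation rate = 1.05 * alpha^1.4 * P / A
= 1.05 * 0.127767 * 2.56 / 0.4047 = 0.848623 dB/m
Total Att = 0.848623 * 9.5 = 8.0619 dB


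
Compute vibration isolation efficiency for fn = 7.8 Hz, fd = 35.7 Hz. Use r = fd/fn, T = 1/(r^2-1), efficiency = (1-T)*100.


r = 35.7 / 7.8 = 4.57692
r^2 - 1 = 4.57692^2 - 1 = 19.9482
T = 1/19.9482 = 0.0501298
Efficiency = (1 - 0.0501298)*100 = 94.987 %


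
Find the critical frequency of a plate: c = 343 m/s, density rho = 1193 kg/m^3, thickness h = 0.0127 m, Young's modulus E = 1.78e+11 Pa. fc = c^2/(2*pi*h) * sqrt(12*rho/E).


12*rho/E = 12*1193/1.78e+11 = 8.0427e-08
sqrt(12*rho/E) = sqrt(8.0427e-08) = 0.000283597
c^2/(2*pi*h) = 343^2/(2*pi*0.0127) = 1.47436e+06
fc = 1.47436e+06 * 0.000283597 = 418.12 Hz


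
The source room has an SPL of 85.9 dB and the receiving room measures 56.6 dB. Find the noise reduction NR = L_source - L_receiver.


NR = L_source - L_receiver (difference between source and receiving room levels)
NR = 85.9 - 56.6 = 29.3 dB


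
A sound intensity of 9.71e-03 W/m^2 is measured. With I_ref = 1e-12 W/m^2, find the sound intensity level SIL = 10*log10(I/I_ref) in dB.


I / I_ref = 9.71e-03 / 1e-12 = 9.71e+09
SIL = 10 * log10(9.71e+09) = 99.872 dB


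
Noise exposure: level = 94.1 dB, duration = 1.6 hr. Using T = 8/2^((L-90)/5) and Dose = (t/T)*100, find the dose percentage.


T_allowed = 8 / 2^((94.1 - 90)/5) = 4.53154 hr
Dose = 1.6 / 4.53154 * 100 = 35.308 %


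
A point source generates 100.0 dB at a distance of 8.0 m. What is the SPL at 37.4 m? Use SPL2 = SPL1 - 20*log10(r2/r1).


r2/r1 = 37.4/8.0 = 4.675
Correction = 20*log10(4.675) = 13.3956 dB
SPL2 = 100.0 - 13.3956 = 86.604 dB


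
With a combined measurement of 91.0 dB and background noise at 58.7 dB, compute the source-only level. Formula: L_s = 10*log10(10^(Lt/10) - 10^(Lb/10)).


10^(91.0/10) = 1.25893e+09
10^(58.7/10) = 741310
Difference = 1.25893e+09 - 741310 = 1.25819e+09
L_source = 10*log10(1.25819e+09) = 90.997 dB


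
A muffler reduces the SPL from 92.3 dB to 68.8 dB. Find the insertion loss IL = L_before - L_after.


Insertion loss = SPL without muffler - SPL with muffler
IL = 92.3 - 68.8 = 23.5 dB


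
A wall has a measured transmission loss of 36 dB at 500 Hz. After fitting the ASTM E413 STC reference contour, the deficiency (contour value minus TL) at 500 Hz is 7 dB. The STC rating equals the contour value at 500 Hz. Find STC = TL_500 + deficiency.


By ASTM E413, STC = value of the fitted reference contour at 500 Hz.
Contour value at 500 Hz = TL_500 + deficiency = 36 + 7 = 43
STC = 43


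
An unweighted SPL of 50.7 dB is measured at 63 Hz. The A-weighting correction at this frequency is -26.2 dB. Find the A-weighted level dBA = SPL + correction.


A-weighting table: 63 Hz -> -26.2 dB correction
SPL_A = SPL + correction = 50.7 + (-26.2) = 24.5 dBA


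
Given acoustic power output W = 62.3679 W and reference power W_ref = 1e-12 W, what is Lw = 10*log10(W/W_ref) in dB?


W / W_ref = 62.3679 / 1e-12 = 6.23679e+13
Lw = 10 * log10(6.23679e+13) = 137.95 dB


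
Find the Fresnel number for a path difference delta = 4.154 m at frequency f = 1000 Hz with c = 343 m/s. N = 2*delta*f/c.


N = 2*delta*f/c = 2*delta/lambda, where lambda = c/f
lambda = 343 / 1000 = 0.343 m
N = 2 * 4.154 / 0.343 = 24.222


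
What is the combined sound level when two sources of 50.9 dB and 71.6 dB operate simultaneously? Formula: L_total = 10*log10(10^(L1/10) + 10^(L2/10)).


10^(50.9/10) = 123027
10^(71.6/10) = 1.44544e+07
Sum = 123027 + 1.44544e+07 = 1.45774e+07
L_total = 10*log10(1.45774e+07) = 71.637 dB


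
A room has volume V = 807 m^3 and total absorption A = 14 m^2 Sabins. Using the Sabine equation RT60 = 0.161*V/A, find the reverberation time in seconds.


RT60 = 0.161 * 807 / 14 = 9.2805 s


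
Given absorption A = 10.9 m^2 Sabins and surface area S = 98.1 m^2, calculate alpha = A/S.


Absorption coefficient = absorbed power / incident power
alpha = A / S = 10.9 / 98.1 = 0.11111


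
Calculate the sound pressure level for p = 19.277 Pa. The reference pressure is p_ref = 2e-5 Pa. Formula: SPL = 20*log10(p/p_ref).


p / p_ref = 19.277 / 2e-5 = 963850
SPL = 20 * log10(963850) = 119.68 dB


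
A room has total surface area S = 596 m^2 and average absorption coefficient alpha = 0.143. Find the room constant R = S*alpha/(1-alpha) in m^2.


R = 596 * 0.143 / (1 - 0.143) = 99.449 m^2


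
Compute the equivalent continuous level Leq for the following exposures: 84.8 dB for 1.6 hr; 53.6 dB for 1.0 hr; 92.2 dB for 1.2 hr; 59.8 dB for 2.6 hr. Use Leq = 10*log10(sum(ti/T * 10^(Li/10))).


T_total = 1.6 + 1.0 + 1.2 + 2.6 = 6.4 hr
(1.6/6.4) * 10^(84.8/10) = 7.54988e+07
(1.0/6.4) * 10^(53.6/10) = 35794.8
(1.2/6.4) * 10^(92.2/10) = 3.11173e+08
(2.6/6.4) * 10^(59.8/10) = 387966
Sum = 7.54988e+07 + 35794.8 + 3.11173e+08 + 387966 = 3.87096e+08
Leq = 10*log10(3.87096e+08) = 85.878 dB


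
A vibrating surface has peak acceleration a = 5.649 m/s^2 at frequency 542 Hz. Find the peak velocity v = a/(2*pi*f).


omega = 2*pi*f = 2*pi*542 = 3405.49 rad/s
v = a / omega = 5.649 / 3405.49 = 0.0016588 m/s


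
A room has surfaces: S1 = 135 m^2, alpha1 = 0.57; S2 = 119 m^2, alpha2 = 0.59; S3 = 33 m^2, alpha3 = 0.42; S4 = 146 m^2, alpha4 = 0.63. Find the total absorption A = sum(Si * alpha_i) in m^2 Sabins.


135 * 0.57 = 76.95
119 * 0.59 = 70.21
33 * 0.42 = 13.86
146 * 0.63 = 91.98
A_total = 76.95 + 70.21 + 13.86 + 91.98 = 253 m^2


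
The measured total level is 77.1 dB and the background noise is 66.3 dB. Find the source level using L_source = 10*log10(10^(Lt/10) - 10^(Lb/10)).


10^(77.1/10) = 5.12861e+07
10^(66.3/10) = 4.2658e+06
Difference = 5.12861e+07 - 4.2658e+06 = 4.70203e+07
L_source = 10*log10(4.70203e+07) = 76.723 dB


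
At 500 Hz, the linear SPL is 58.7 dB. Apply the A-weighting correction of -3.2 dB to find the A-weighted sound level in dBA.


A-weighting table: 500 Hz -> -3.2 dB correction
SPL_A = SPL + correction = 58.7 + (-3.2) = 55.5 dBA


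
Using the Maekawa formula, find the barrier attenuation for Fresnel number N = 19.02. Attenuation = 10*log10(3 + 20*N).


3 + 20*N = 3 + 20*19.02 = 383.4
Att = 10*log10(383.4) = 25.837 dB


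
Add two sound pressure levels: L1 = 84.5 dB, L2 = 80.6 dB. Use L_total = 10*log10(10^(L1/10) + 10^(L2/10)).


10^(84.5/10) = 2.81838e+08
10^(80.6/10) = 1.14815e+08
Sum = 2.81838e+08 + 1.14815e+08 = 3.96653e+08
L_total = 10*log10(3.96653e+08) = 85.984 dB


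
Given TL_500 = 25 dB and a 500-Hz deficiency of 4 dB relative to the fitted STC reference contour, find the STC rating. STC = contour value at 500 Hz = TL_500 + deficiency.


By ASTM E413, STC = value of the fitted reference contour at 500 Hz.
Contour value at 500 Hz = TL_500 + deficiency = 25 + 4 = 29
STC = 29


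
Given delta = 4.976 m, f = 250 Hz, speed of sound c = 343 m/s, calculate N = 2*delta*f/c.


N = 2*delta*f/c = 2*delta/lambda, where lambda = c/f
lambda = 343 / 250 = 1.372 m
N = 2 * 4.976 / 1.372 = 7.2536


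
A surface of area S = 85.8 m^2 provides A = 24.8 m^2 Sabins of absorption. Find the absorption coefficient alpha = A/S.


Absorption coefficient = absorbed power / incident power
alpha = A / S = 24.8 / 85.8 = 0.28904


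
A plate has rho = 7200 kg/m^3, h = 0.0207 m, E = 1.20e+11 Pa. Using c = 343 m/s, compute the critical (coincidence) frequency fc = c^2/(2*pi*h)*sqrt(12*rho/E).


12*rho/E = 12*7200/1.20e+11 = 7.2e-07
sqrt(12*rho/E) = sqrt(7.2e-07) = 0.000848528
c^2/(2*pi*h) = 343^2/(2*pi*0.0207) = 904561
fc = 904561 * 0.000848528 = 767.55 Hz


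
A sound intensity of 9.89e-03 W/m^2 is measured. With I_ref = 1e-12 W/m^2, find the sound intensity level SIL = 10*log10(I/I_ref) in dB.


I / I_ref = 9.89e-03 / 1e-12 = 9.89e+09
SIL = 10 * log10(9.89e+09) = 99.952 dB


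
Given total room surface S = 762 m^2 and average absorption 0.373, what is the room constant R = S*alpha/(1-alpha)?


R = 762 * 0.373 / (1 - 0.373) = 453.31 m^2


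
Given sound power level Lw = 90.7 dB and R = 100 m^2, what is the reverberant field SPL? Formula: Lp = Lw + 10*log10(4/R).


4/R = 4/100 = 0.04
Lp = 90.7 + 10*log10(0.04) = 76.721 dB


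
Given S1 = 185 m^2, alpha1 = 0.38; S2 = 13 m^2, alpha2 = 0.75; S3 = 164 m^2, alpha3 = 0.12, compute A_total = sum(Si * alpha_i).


185 * 0.38 = 70.3
13 * 0.75 = 9.75
164 * 0.12 = 19.68
A_total = 70.3 + 9.75 + 19.68 = 99.73 m^2


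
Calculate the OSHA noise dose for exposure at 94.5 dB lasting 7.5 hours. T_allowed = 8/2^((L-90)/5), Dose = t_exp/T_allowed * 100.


T_allowed = 8 / 2^((94.5 - 90)/5) = 4.28709 hr
Dose = 7.5 / 4.28709 * 100 = 174.94 %


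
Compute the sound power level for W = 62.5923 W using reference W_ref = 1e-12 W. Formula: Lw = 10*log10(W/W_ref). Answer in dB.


W / W_ref = 62.5923 / 1e-12 = 6.25923e+13
Lw = 10 * log10(6.25923e+13) = 137.97 dB


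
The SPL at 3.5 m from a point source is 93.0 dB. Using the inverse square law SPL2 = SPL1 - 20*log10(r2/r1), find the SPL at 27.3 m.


r2/r1 = 27.3/3.5 = 7.8
Correction = 20*log10(7.8) = 17.8419 dB
SPL2 = 93.0 - 17.8419 = 75.158 dB


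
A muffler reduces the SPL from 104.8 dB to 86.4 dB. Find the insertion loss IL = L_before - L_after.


Insertion loss = SPL without muffler - SPL with muffler
IL = 104.8 - 86.4 = 18.4 dB


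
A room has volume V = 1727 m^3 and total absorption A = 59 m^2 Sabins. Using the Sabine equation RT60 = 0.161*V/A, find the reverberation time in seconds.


RT60 = 0.161 * 1727 / 59 = 4.7127 s


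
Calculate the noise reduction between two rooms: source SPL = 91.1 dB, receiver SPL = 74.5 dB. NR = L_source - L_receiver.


NR = L_source - L_receiver (difference between source and receiving room levels)
NR = 91.1 - 74.5 = 16.6 dB


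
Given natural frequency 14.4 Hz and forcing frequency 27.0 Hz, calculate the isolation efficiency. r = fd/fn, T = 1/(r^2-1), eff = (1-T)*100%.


r = 27.0 / 14.4 = 1.875
r^2 - 1 = 1.875^2 - 1 = 2.51562
T = 1/2.51562 = 0.397516
Efficiency = (1 - 0.397516)*100 = 60.248 %


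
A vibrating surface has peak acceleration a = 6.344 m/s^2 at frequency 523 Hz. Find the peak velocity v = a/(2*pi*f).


omega = 2*pi*f = 2*pi*523 = 3286.11 rad/s
v = a / omega = 6.344 / 3286.11 = 0.0019306 m/s


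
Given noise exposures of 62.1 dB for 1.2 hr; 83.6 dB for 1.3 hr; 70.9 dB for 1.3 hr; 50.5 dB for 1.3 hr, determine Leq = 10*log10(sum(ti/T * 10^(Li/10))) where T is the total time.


T_total = 1.2 + 1.3 + 1.3 + 1.3 = 5.1 hr
(1.2/5.1) * 10^(62.1/10) = 381602
(1.3/5.1) * 10^(83.6/10) = 5.83947e+07
(1.3/5.1) * 10^(70.9/10) = 3.13598e+06
(1.3/5.1) * 10^(50.5/10) = 28600.5
Sum = 381602 + 5.83947e+07 + 3.13598e+06 + 28600.5 = 6.19409e+07
Leq = 10*log10(6.19409e+07) = 77.92 dB


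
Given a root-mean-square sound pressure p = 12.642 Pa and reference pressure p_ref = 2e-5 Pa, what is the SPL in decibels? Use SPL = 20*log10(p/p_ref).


p / p_ref = 12.642 / 2e-5 = 632100
SPL = 20 * log10(632100) = 116.02 dB


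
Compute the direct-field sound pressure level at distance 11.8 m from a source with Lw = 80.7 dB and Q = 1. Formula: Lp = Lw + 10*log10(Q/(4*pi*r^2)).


4*pi*r^2 = 4*pi*11.8^2 = 1749.74 m^2
Q / (4*pi*r^2) = 1 / 1749.74 = 0.000571513
Lp = 80.7 + 10*log10(0.000571513) = 48.27 dB


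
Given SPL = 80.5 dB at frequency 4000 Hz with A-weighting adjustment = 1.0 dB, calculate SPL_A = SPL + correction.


A-weighting table: 4000 Hz -> 1.0 dB correction
SPL_A = SPL + correction = 80.5 + (1.0) = 81.5 dBA


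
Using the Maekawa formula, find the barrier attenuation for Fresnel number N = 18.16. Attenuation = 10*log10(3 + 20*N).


3 + 20*N = 3 + 20*18.16 = 366.2
Att = 10*log10(366.2) = 25.637 dB


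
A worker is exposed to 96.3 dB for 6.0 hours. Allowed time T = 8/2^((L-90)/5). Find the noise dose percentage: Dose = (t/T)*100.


T_allowed = 8 / 2^((96.3 - 90)/5) = 3.34035 hr
Dose = 6.0 / 3.34035 * 100 = 179.62 %


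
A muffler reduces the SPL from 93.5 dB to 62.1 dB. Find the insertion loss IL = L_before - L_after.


Insertion loss = SPL without muffler - SPL with muffler
IL = 93.5 - 62.1 = 31.4 dB


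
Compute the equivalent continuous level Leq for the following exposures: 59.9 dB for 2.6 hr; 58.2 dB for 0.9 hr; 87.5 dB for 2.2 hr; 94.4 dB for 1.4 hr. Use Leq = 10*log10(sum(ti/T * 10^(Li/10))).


T_total = 2.6 + 0.9 + 2.2 + 1.4 = 7.1 hr
(2.6/7.1) * 10^(59.9/10) = 357862
(0.9/7.1) * 10^(58.2/10) = 83749.9
(2.2/7.1) * 10^(87.5/10) = 1.74247e+08
(1.4/7.1) * 10^(94.4/10) = 5.43087e+08
Sum = 357862 + 83749.9 + 1.74247e+08 + 5.43087e+08 = 7.17776e+08
Leq = 10*log10(7.17776e+08) = 88.56 dB


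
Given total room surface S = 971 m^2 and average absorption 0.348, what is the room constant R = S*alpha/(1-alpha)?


R = 971 * 0.348 / (1 - 0.348) = 518.26 m^2


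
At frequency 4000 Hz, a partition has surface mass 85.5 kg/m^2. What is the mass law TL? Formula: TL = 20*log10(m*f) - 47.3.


m * f = 85.5 * 4000 = 342000
20*log10(342000) = 110.681 dB
TL = 110.681 - 47.3 = 63.381 dB


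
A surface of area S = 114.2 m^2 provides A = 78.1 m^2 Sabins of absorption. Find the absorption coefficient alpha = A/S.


Absorption coefficient = absorbed power / incident power
alpha = A / S = 78.1 / 114.2 = 0.68389


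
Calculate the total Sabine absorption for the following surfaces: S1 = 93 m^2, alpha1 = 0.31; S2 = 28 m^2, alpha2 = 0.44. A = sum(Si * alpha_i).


93 * 0.31 = 28.83
28 * 0.44 = 12.32
A_total = 28.83 + 12.32 = 41.15 m^2


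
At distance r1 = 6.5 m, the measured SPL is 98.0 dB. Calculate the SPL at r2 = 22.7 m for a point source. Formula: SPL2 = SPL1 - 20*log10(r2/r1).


r2/r1 = 22.7/6.5 = 3.49231
Correction = 20*log10(3.49231) = 10.8623 dB
SPL2 = 98.0 - 10.8623 = 87.138 dB


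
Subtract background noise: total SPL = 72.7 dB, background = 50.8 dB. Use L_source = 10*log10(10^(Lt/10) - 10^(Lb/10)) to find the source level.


10^(72.7/10) = 1.86209e+07
10^(50.8/10) = 120226
Difference = 1.86209e+07 - 120226 = 1.85007e+07
L_source = 10*log10(1.85007e+07) = 72.672 dB


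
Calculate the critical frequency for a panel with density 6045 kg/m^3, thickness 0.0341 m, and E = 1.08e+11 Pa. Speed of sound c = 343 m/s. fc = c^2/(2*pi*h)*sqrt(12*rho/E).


12*rho/E = 12*6045/1.08e+11 = 6.71667e-07
sqrt(12*rho/E) = sqrt(6.71667e-07) = 0.000819553
c^2/(2*pi*h) = 343^2/(2*pi*0.0341) = 549103
fc = 549103 * 0.000819553 = 450.02 Hz


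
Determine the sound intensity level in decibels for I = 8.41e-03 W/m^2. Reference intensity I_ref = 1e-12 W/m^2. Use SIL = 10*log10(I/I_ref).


I / I_ref = 8.41e-03 / 1e-12 = 8.41e+09
SIL = 10 * log10(8.41e+09) = 99.248 dB


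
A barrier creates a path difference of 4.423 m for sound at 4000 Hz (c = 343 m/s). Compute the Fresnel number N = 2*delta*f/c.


N = 2*delta*f/c = 2*delta/lambda, where lambda = c/f
lambda = 343 / 4000 = 0.08575 m
N = 2 * 4.423 / 0.08575 = 103.16


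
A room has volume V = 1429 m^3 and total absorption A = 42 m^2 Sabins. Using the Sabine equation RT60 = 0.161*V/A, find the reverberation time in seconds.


RT60 = 0.161 * 1429 / 42 = 5.4778 s


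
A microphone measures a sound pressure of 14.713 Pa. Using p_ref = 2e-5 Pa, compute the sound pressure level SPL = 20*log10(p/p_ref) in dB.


p / p_ref = 14.713 / 2e-5 = 735650
SPL = 20 * log10(735650) = 117.33 dB


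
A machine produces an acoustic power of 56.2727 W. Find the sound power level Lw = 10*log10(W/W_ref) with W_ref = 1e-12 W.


W / W_ref = 56.2727 / 1e-12 = 5.62727e+13
Lw = 10 * log10(5.62727e+13) = 137.5 dB


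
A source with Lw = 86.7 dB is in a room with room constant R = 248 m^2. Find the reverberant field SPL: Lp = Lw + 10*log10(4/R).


4/R = 4/248 = 0.016129
Lp = 86.7 + 10*log10(0.016129) = 68.776 dB


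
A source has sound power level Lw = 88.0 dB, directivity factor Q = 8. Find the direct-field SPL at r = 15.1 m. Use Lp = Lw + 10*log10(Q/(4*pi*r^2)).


4*pi*r^2 = 4*pi*15.1^2 = 2865.26 m^2
Q / (4*pi*r^2) = 8 / 2865.26 = 0.00279207
Lp = 88.0 + 10*log10(0.00279207) = 62.459 dB


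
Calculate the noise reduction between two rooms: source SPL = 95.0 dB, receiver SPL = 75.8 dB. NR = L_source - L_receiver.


NR = L_source - L_receiver (difference between source and receiving room levels)
NR = 95.0 - 75.8 = 19.2 dB


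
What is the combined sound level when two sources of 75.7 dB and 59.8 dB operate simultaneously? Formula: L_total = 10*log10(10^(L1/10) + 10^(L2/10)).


10^(75.7/10) = 3.71535e+07
10^(59.8/10) = 954993
Sum = 3.71535e+07 + 954993 = 3.81085e+07
L_total = 10*log10(3.81085e+07) = 75.81 dB


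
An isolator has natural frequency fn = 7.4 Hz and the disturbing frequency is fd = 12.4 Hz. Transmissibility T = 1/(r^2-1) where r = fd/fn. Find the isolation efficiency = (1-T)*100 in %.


r = 12.4 / 7.4 = 1.67568
r^2 - 1 = 1.67568^2 - 1 = 1.8079
T = 1/1.8079 = 0.553128
Efficiency = (1 - 0.553128)*100 = 44.687 %


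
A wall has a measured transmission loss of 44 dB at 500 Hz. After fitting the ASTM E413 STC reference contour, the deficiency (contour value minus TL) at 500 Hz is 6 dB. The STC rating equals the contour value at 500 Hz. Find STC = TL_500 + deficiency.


By ASTM E413, STC = value of the fitted reference contour at 500 Hz.
Contour value at 500 Hz = TL_500 + deficiency = 44 + 6 = 50
STC = 50


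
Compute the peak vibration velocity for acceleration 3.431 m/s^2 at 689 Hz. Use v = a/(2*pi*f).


omega = 2*pi*f = 2*pi*689 = 4329.11 rad/s
v = a / omega = 3.431 / 4329.11 = 0.00079254 m/s


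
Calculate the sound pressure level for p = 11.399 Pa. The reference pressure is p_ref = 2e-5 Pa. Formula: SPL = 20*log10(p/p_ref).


p / p_ref = 11.399 / 2e-5 = 569950
SPL = 20 * log10(569950) = 115.12 dB


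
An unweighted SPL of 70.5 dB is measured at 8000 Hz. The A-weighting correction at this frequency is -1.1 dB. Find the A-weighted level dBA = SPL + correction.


A-weighting table: 8000 Hz -> -1.1 dB correction
SPL_A = SPL + correction = 70.5 + (-1.1) = 69.4 dBA


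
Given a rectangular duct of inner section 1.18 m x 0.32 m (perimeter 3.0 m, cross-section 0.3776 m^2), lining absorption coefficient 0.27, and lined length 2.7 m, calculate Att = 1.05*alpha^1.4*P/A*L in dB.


alpha^1.4 = 0.27^1.4 = 0.159922
Attenuation rate = 1.05 * alpha^1.4 * P / A
= 1.05 * 0.159922 * 3.0 / 0.3776 = 1.3341 dB/m
Total Att = 1.3341 * 2.7 = 3.6021 dB


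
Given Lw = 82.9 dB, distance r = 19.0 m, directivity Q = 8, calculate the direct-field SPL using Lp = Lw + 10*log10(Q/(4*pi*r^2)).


4*pi*r^2 = 4*pi*19.0^2 = 4536.46 m^2
Q / (4*pi*r^2) = 8 / 4536.46 = 0.00176349
Lp = 82.9 + 10*log10(0.00176349) = 55.364 dB


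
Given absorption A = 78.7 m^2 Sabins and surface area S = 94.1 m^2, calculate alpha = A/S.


Absorption coefficient = absorbed power / incident power
alpha = A / S = 78.7 / 94.1 = 0.83634


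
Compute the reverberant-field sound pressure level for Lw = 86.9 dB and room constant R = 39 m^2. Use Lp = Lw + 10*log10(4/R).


4/R = 4/39 = 0.102564
Lp = 86.9 + 10*log10(0.102564) = 77.01 dB


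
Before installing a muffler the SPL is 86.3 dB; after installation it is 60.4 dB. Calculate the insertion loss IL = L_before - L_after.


Insertion loss = SPL without muffler - SPL with muffler
IL = 86.3 - 60.4 = 25.9 dB


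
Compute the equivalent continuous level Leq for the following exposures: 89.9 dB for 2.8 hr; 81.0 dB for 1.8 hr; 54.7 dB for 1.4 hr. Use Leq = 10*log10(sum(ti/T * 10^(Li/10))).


T_total = 2.8 + 1.8 + 1.4 = 6.0 hr
(2.8/6.0) * 10^(89.9/10) = 4.56044e+08
(1.8/6.0) * 10^(81.0/10) = 3.77678e+07
(1.4/6.0) * 10^(54.7/10) = 68861.5
Sum = 4.56044e+08 + 3.77678e+07 + 68861.5 = 4.93881e+08
Leq = 10*log10(4.93881e+08) = 86.936 dB


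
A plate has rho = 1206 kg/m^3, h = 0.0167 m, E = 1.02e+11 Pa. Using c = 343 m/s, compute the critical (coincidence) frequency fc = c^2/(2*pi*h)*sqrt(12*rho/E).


12*rho/E = 12*1206/1.02e+11 = 1.41882e-07
sqrt(12*rho/E) = sqrt(1.41882e-07) = 0.000376672
c^2/(2*pi*h) = 343^2/(2*pi*0.0167) = 1.12122e+06
fc = 1.12122e+06 * 0.000376672 = 422.33 Hz


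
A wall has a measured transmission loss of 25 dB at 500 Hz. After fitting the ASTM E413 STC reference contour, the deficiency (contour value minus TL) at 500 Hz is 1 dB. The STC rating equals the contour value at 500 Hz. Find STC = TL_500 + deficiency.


By ASTM E413, STC = value of the fitted reference contour at 500 Hz.
Contour value at 500 Hz = TL_500 + deficiency = 25 + 1 = 26
STC = 26


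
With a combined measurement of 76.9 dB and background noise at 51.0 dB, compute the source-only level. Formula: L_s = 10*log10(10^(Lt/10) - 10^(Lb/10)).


10^(76.9/10) = 4.89779e+07
10^(51.0/10) = 125893
Difference = 4.89779e+07 - 125893 = 4.8852e+07
L_source = 10*log10(4.8852e+07) = 76.889 dB


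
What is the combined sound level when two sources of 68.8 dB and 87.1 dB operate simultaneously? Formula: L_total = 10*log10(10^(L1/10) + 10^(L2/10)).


10^(68.8/10) = 7.58578e+06
10^(87.1/10) = 5.12861e+08
Sum = 7.58578e+06 + 5.12861e+08 = 5.20447e+08
L_total = 10*log10(5.20447e+08) = 87.164 dB


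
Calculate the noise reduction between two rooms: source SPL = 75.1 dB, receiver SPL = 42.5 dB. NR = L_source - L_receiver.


NR = L_source - L_receiver (difference between source and receiving room levels)
NR = 75.1 - 42.5 = 32.6 dB


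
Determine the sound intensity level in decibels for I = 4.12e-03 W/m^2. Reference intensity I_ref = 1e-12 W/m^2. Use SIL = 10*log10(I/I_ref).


I / I_ref = 4.12e-03 / 1e-12 = 4.12e+09
SIL = 10 * log10(4.12e+09) = 96.149 dB


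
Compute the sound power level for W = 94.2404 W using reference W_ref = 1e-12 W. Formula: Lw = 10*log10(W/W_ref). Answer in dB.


W / W_ref = 94.2404 / 1e-12 = 9.42404e+13
Lw = 10 * log10(9.42404e+13) = 139.74 dB


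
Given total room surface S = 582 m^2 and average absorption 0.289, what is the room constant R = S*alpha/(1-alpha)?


R = 582 * 0.289 / (1 - 0.289) = 236.57 m^2


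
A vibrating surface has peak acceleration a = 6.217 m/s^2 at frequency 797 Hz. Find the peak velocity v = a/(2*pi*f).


omega = 2*pi*f = 2*pi*797 = 5007.7 rad/s
v = a / omega = 6.217 / 5007.7 = 0.0012415 m/s


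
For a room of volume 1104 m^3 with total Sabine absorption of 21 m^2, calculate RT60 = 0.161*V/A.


RT60 = 0.161 * 1104 / 21 = 8.464 s


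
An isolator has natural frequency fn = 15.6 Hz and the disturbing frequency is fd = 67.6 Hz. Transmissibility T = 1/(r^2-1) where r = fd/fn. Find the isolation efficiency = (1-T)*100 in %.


r = 67.6 / 15.6 = 4.33333
r^2 - 1 = 4.33333^2 - 1 = 17.7777
T = 1/17.7777 = 0.0562502
Efficiency = (1 - 0.0562502)*100 = 94.375 %


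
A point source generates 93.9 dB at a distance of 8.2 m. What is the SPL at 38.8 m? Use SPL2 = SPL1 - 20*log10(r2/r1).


r2/r1 = 38.8/8.2 = 4.73171
Correction = 20*log10(4.73171) = 13.5004 dB
SPL2 = 93.9 - 13.5004 = 80.4 dB


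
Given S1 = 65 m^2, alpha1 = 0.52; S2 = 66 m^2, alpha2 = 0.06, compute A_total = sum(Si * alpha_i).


65 * 0.52 = 33.8
66 * 0.06 = 3.96
A_total = 33.8 + 3.96 = 37.76 m^2


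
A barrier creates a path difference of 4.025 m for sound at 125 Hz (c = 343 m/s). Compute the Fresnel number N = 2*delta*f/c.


N = 2*delta*f/c = 2*delta/lambda, where lambda = c/f
lambda = 343 / 125 = 2.744 m
N = 2 * 4.025 / 2.744 = 2.9337


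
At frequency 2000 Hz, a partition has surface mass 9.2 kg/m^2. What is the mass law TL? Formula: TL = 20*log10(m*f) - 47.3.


m * f = 9.2 * 2000 = 18400
20*log10(18400) = 85.2964 dB
TL = 85.2964 - 47.3 = 37.996 dB


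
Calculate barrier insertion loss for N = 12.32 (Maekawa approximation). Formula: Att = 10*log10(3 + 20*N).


3 + 20*N = 3 + 20*12.32 = 249.4
Att = 10*log10(249.4) = 23.969 dB


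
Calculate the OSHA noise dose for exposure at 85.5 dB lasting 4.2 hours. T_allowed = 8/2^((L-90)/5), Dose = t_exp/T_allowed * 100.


T_allowed = 8 / 2^((85.5 - 90)/5) = 14.9285 hr
Dose = 4.2 / 14.9285 * 100 = 28.134 %


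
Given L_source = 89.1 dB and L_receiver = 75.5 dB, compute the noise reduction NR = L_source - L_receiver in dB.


NR = L_source - L_receiver (difference between source and receiving room levels)
NR = 89.1 - 75.5 = 13.6 dB


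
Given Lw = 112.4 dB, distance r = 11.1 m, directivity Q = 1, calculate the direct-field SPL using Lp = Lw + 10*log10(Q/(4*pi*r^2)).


4*pi*r^2 = 4*pi*11.1^2 = 1548.3 m^2
Q / (4*pi*r^2) = 1 / 1548.3 = 0.00064587
Lp = 112.4 + 10*log10(0.00064587) = 80.501 dB


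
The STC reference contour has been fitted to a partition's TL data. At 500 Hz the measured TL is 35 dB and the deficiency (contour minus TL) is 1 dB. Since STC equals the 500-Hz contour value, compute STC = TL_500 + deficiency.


By ASTM E413, STC = value of the fitted reference contour at 500 Hz.
Contour value at 500 Hz = TL_500 + deficiency = 35 + 1 = 36
STC = 36


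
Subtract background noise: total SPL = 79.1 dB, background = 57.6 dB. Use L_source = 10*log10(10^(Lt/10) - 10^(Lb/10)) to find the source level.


10^(79.1/10) = 8.12831e+07
10^(57.6/10) = 575440
Difference = 8.12831e+07 - 575440 = 8.07077e+07
L_source = 10*log10(8.07077e+07) = 79.069 dB


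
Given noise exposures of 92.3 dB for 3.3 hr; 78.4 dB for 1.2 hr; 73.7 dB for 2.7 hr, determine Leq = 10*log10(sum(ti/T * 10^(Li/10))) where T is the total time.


T_total = 3.3 + 1.2 + 2.7 = 7.2 hr
(3.3/7.2) * 10^(92.3/10) = 7.78362e+08
(1.2/7.2) * 10^(78.4/10) = 1.15305e+07
(2.7/7.2) * 10^(73.7/10) = 8.79086e+06
Sum = 7.78362e+08 + 1.15305e+07 + 8.79086e+06 = 7.98683e+08
Leq = 10*log10(7.98683e+08) = 89.024 dB


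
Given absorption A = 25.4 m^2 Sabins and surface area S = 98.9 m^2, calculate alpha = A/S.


Absorption coefficient = absorbed power / incident power
alpha = A / S = 25.4 / 98.9 = 0.25683


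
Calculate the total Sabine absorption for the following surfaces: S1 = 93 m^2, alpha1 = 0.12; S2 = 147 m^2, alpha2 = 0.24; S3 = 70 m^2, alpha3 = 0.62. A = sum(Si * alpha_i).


93 * 0.12 = 11.16
147 * 0.24 = 35.28
70 * 0.62 = 43.4
A_total = 11.16 + 35.28 + 43.4 = 89.84 m^2


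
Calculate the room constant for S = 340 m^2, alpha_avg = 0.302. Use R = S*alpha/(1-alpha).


R = 340 * 0.302 / (1 - 0.302) = 147.11 m^2


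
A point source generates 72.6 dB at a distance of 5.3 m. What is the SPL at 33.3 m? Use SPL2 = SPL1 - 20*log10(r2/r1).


r2/r1 = 33.3/5.3 = 6.28302
Correction = 20*log10(6.28302) = 15.9634 dB
SPL2 = 72.6 - 15.9634 = 56.637 dB


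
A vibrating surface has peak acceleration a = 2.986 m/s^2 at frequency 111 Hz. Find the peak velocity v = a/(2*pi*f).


omega = 2*pi*f = 2*pi*111 = 697.434 rad/s
v = a / omega = 2.986 / 697.434 = 0.0042814 m/s


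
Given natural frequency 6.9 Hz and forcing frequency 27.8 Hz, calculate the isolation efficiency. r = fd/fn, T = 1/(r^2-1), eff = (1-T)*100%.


r = 27.8 / 6.9 = 4.02899
r^2 - 1 = 4.02899^2 - 1 = 15.2328
T = 1/15.2328 = 0.0656478
Efficiency = (1 - 0.0656478)*100 = 93.435 %


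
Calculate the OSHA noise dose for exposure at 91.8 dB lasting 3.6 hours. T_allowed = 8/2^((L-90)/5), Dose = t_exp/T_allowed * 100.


T_allowed = 8 / 2^((91.8 - 90)/5) = 6.23332 hr
Dose = 3.6 / 6.23332 * 100 = 57.754 %


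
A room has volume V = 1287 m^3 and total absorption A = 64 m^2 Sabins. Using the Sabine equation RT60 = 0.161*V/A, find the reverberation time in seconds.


RT60 = 0.161 * 1287 / 64 = 3.2376 s


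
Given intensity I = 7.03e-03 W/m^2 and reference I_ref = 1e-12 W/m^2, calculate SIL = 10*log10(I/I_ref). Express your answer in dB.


I / I_ref = 7.03e-03 / 1e-12 = 7.03e+09
SIL = 10 * log10(7.03e+09) = 98.47 dB


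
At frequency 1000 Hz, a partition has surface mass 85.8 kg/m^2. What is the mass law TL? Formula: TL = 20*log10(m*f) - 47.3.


m * f = 85.8 * 1000 = 85800
20*log10(85800) = 98.6697 dB
TL = 98.6697 - 47.3 = 51.37 dB


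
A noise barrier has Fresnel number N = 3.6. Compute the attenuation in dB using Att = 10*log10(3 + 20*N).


3 + 20*N = 3 + 20*3.6 = 75
Att = 10*log10(75) = 18.751 dB


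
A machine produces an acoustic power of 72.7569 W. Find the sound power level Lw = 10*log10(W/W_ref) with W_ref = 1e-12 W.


W / W_ref = 72.7569 / 1e-12 = 7.27569e+13
Lw = 10 * log10(7.27569e+13) = 138.62 dB


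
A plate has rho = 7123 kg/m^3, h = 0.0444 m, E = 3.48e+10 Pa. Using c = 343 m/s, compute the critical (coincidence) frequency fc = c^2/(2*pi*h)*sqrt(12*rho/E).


12*rho/E = 12*7123/3.48e+10 = 2.45621e-06
sqrt(12*rho/E) = sqrt(2.45621e-06) = 0.00156723
c^2/(2*pi*h) = 343^2/(2*pi*0.0444) = 421721
fc = 421721 * 0.00156723 = 660.93 Hz


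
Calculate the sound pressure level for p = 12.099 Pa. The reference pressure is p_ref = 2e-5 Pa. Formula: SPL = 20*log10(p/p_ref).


p / p_ref = 12.099 / 2e-5 = 604950
SPL = 20 * log10(604950) = 115.63 dB


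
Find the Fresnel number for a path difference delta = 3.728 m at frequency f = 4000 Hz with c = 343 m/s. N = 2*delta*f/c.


N = 2*delta*f/c = 2*delta/lambda, where lambda = c/f
lambda = 343 / 4000 = 0.08575 m
N = 2 * 3.728 / 0.08575 = 86.95


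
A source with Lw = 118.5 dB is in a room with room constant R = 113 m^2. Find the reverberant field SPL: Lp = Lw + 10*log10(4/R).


4/R = 4/113 = 0.0353982
Lp = 118.5 + 10*log10(0.0353982) = 103.99 dB
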